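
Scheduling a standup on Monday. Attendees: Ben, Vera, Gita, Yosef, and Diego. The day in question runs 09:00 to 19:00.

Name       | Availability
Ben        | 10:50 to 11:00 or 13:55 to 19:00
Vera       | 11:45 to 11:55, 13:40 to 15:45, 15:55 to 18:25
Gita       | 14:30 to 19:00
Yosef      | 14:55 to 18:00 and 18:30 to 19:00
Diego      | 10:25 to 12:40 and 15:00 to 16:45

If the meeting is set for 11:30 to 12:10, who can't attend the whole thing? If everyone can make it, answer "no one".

Ben, Gita, Vera, Yosef

Ben: not fully free for 11:30-12:10. Vera: not fully free for 11:30-12:10. Gita: not fully free for 11:30-12:10. Yosef: not fully free for 11:30-12:10. Diego: free for 11:30-12:10.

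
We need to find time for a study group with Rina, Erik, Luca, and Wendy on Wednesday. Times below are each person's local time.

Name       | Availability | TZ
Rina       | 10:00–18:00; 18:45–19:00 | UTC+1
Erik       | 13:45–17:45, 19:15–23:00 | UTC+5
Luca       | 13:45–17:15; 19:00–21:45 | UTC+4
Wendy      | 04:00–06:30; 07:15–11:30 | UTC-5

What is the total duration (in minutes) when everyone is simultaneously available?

Rina in UTC: 09:00-17:00, 17:45-18:00 (subtract 1h to convert from UTC+1).
Erik in UTC: 08:45-12:45, 14:15-18:00 (subtract 5h to convert from UTC+5).
Luca in UTC: 09:45-13:15, 15:00-17:45 (subtract 4h to convert from UTC+4).
Wendy in UTC: 09:00-11:30, 12:15-16:30 (add 5h to convert from UTC-5).
Rina ∩ Erik: 09:00-12:45, 14:15-17:00, 17:45-18:00.
Rina ∩ Erik ∩ Luca: 09:45-12:45, 15:00-17:00.
Rina ∩ Erik ∩ Luca ∩ Wendy: 09:45-11:30, 12:15-12:45, 15:00-16:30.
Summing the common windows: 105 + 30 + 90 = 225 minutes.

225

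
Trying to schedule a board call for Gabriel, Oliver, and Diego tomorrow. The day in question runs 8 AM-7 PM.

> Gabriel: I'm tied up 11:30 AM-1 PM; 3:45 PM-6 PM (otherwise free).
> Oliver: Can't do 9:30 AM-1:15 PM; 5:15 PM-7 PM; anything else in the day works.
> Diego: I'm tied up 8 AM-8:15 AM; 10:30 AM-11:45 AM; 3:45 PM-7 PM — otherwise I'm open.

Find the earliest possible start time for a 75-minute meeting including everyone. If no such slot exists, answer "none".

08:15

Gabriel free: 08:00-11:30, 13:00-15:45, 18:00-19:00 (invert busy blocks within the working day).
Oliver free: 08:00-09:30, 13:15-17:15 (invert busy blocks within the working day).
Diego free: 08:15-10:30, 11:45-15:45 (invert busy blocks within the working day).
Gabriel ∩ Oliver: 08:00-09:30, 13:15-15:45.
Gabriel ∩ Oliver ∩ Diego: 08:15-09:30, 13:15-15:45.
The first common window of at least 75 minutes is 08:15-09:30, so the earliest start is 08:15.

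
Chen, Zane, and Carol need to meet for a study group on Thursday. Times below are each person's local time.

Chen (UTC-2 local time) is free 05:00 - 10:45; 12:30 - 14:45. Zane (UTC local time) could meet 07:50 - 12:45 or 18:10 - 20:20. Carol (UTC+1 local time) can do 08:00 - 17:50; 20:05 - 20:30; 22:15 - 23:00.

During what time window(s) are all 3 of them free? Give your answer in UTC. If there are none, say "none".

07:50-12:45

Chen in UTC: 07:00-12:45, 14:30-16:45 (add 2h to convert from UTC-2).
Zane in UTC: 07:50-12:45, 18:10-20:20.
Carol in UTC: 07:00-16:50, 19:05-19:30, 21:15-22:00 (subtract 1h to convert from UTC+1).
Chen ∩ Zane: 07:50-12:45.
Chen ∩ Zane ∩ Carol: 07:50-12:45.
Those are the intersection windows.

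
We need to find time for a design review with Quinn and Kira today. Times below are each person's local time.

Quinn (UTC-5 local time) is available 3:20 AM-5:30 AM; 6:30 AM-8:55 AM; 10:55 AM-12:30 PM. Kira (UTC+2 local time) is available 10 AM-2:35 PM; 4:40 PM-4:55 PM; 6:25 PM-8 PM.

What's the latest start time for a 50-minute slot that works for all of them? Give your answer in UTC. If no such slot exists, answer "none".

Quinn in UTC: 08:20-10:30, 11:30-13:55, 15:55-17:30 (add 5h to convert from UTC-5).
Kira in UTC: 08:00-12:35, 14:40-14:55, 16:25-18:00 (subtract 2h to convert from UTC+2).
Quinn ∩ Kira: 08:20-10:30, 11:30-12:35, 16:25-17:30.
Those are the intersection windows.
The last common window of at least 50 minutes is 16:25-17:30; a 50-minute meeting can start as late as 16:40 and still end by 17:30.

16:40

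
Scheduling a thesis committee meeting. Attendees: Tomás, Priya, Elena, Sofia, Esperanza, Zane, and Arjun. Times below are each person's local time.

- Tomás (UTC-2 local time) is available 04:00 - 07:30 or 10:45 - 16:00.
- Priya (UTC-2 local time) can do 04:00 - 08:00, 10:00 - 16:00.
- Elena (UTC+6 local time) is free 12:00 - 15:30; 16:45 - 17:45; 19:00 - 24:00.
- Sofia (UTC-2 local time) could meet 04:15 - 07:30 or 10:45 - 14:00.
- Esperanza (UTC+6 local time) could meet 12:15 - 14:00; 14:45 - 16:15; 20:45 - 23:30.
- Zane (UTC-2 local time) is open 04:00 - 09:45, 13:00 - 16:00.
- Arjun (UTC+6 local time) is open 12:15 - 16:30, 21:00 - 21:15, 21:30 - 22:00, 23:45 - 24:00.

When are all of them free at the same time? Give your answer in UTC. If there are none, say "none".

06:15-08:00, 08:45-09:30, 15:00-15:15, 15:30-16:00

Tomás in UTC: 06:00-09:30, 12:45-18:00 (add 2h to convert from UTC-2).
Priya in UTC: 06:00-10:00, 12:00-18:00 (add 2h to convert from UTC-2).
Elena in UTC: 06:00-09:30, 10:45-11:45, 13:00-18:00 (subtract 6h to convert from UTC+6).
Sofia in UTC: 06:15-09:30, 12:45-16:00 (add 2h to convert from UTC-2).
Esperanza in UTC: 06:15-08:00, 08:45-10:15, 14:45-17:30 (subtract 6h to convert from UTC+6).
Zane in UTC: 06:00-11:45, 15:00-18:00 (add 2h to convert from UTC-2).
Arjun in UTC: 06:15-10:30, 15:00-15:15, 15:30-16:00, 17:45-18:00 (subtract 6h to convert from UTC+6).
Tomás ∩ Priya: 06:00-09:30, 12:45-18:00.
Tomás ∩ Priya ∩ Elena: 06:00-09:30, 13:00-18:00.
Tomás ∩ Priya ∩ Elena ∩ Sofia: 06:15-09:30, 13:00-16:00.
Tomás ∩ Priya ∩ Elena ∩ Sofia ∩ Esperanza: 06:15-08:00, 08:45-09:30, 14:45-16:00.
Tomás ∩ Priya ∩ Elena ∩ Sofia ∩ Esperanza ∩ Zane: 06:15-08:00, 08:45-09:30, 15:00-16:00.
Tomás ∩ Priya ∩ Elena ∩ Sofia ∩ Esperanza ∩ Zane ∩ Arjun: 06:15-08:00, 08:45-09:30, 15:00-15:15, 15:30-16:00.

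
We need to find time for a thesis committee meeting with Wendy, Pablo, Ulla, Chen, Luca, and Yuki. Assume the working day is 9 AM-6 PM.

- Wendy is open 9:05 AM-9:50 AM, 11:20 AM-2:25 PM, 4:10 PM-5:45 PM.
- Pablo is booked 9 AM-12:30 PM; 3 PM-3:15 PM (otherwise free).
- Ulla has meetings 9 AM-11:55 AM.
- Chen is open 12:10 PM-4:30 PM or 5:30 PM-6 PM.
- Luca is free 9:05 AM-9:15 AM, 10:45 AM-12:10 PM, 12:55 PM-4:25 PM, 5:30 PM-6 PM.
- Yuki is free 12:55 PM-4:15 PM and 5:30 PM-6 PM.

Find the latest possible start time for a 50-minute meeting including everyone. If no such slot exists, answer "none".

13:35

Wendy free: 09:05-09:50, 11:20-14:25, 16:10-17:45.
Pablo free: 12:30-15:00, 15:15-18:00 (invert busy blocks within the working day).
Ulla free: 11:55-18:00 (invert busy blocks within the working day).
Chen free: 12:10-16:30, 17:30-18:00.
Luca free: 09:05-09:15, 10:45-12:10, 12:55-16:25, 17:30-18:00.
Yuki free: 12:55-16:15, 17:30-18:00.
Wendy ∩ Pablo: 12:30-14:25, 16:10-17:45.
Wendy ∩ Pablo ∩ Ulla: 12:30-14:25, 16:10-17:45.
Wendy ∩ Pablo ∩ Ulla ∩ Chen: 12:30-14:25, 16:10-16:30, 17:30-17:45.
Wendy ∩ Pablo ∩ Ulla ∩ Chen ∩ Luca: 12:55-14:25, 16:10-16:25, 17:30-17:45.
Wendy ∩ Pablo ∩ Ulla ∩ Chen ∩ Luca ∩ Yuki: 12:55-14:25, 16:10-16:15, 17:30-17:45.
The last common window of at least 50 minutes is 12:55-14:25; a 50-minute meeting can start as late as 13:35 and still end by 14:25.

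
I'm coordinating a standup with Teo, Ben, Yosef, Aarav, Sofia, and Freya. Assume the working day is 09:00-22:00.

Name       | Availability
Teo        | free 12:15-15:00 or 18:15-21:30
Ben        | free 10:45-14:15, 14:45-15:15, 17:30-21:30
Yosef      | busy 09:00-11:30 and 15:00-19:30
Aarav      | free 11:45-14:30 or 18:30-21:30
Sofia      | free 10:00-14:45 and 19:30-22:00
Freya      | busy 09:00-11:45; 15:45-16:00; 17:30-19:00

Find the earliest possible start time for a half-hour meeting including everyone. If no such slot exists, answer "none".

Teo free: 12:15-15:00, 18:15-21:30.
Ben free: 10:45-14:15, 14:45-15:15, 17:30-21:30.
Yosef free: 11:30-15:00, 19:30-22:00 (invert busy blocks within the working day).
Aarav free: 11:45-14:30, 18:30-21:30.
Sofia free: 10:00-14:45, 19:30-22:00.
Freya free: 11:45-15:45, 16:00-17:30, 19:00-22:00 (invert busy blocks within the working day).
Teo ∩ Ben: 12:15-14:15, 14:45-15:00, 18:15-21:30.
Teo ∩ Ben ∩ Yosef: 12:15-14:15, 14:45-15:00, 19:30-21:30.
Teo ∩ Ben ∩ Yosef ∩ Aarav: 12:15-14:15, 19:30-21:30.
Teo ∩ Ben ∩ Yosef ∩ Aarav ∩ Sofia: 12:15-14:15, 19:30-21:30.
Teo ∩ Ben ∩ Yosef ∩ Aarav ∩ Sofia ∩ Freya: 12:15-14:15, 19:30-21:30.
The first common window of at least 30 minutes is 12:15-14:15, so the earliest start is 12:15.

12:15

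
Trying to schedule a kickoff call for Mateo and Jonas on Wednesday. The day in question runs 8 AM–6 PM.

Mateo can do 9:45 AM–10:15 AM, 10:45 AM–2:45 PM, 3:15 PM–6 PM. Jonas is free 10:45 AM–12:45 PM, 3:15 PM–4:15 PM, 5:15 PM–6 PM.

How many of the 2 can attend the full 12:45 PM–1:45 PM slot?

1

Mateo can make the full 12:45-13:45 slot — that's 1.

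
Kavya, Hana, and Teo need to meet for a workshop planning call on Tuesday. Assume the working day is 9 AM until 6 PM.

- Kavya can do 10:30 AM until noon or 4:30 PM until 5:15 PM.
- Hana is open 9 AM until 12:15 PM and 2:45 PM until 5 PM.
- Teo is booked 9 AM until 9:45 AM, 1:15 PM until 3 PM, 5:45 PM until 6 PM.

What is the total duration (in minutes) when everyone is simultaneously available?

Kavya free: 10:30-12:00, 16:30-17:15.
Hana free: 09:00-12:15, 14:45-17:00.
Teo free: 09:45-13:15, 15:00-17:45 (invert busy blocks within the working day).
Kavya ∩ Hana: 10:30-12:00, 16:30-17:00.
Kavya ∩ Hana ∩ Teo: 10:30-12:00, 16:30-17:00.
So the common availability across everyone is 10:30-12:00, 16:30-17:00.
Summing the common windows: 90 + 30 = 120 minutes.

120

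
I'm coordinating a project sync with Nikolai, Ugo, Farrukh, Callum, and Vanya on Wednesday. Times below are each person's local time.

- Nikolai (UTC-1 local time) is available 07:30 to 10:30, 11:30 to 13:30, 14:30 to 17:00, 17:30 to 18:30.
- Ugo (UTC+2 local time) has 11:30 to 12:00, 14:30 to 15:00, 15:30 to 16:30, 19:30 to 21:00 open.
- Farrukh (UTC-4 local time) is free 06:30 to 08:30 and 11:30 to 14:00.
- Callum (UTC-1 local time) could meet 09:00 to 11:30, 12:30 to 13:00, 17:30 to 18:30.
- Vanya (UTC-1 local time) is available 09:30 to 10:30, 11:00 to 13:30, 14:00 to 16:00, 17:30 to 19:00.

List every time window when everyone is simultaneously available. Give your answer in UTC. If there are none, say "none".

none

Nikolai in UTC: 08:30-11:30, 12:30-14:30, 15:30-18:00, 18:30-19:30 (add 1h to convert from UTC-1).
Ugo in UTC: 09:30-10:00, 12:30-13:00, 13:30-14:30, 17:30-19:00 (subtract 2h to convert from UTC+2).
Farrukh in UTC: 10:30-12:30, 15:30-18:00 (add 4h to convert from UTC-4).
Callum in UTC: 10:00-12:30, 13:30-14:00, 18:30-19:30 (add 1h to convert from UTC-1).
Vanya in UTC: 10:30-11:30, 12:00-14:30, 15:00-17:00, 18:30-20:00 (add 1h to convert from UTC-1).
Nikolai ∩ Ugo: 09:30-10:00, 12:30-13:00, 13:30-14:30, 17:30-18:00, 18:30-19:00.
Nikolai ∩ Ugo ∩ Farrukh: 17:30-18:00.
Nikolai ∩ Ugo ∩ Farrukh ∩ Callum: ∅.
Nikolai ∩ Ugo ∩ Farrukh ∩ Callum ∩ Vanya: ∅.
There is no time when everyone is free.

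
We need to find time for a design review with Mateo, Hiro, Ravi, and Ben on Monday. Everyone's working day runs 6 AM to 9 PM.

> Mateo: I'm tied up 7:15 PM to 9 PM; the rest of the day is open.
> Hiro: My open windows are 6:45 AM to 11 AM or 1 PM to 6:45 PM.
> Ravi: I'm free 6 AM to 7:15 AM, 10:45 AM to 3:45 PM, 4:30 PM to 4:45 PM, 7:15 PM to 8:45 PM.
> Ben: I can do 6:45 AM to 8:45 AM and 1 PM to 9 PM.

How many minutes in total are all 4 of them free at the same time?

Mateo free: 06:00-19:15 (invert busy blocks within the working day).
Hiro free: 06:45-11:00, 13:00-18:45.
Ravi free: 06:00-07:15, 10:45-15:45, 16:30-16:45, 19:15-20:45.
Ben free: 06:45-08:45, 13:00-21:00.
Mateo ∩ Hiro: 06:45-11:00, 13:00-18:45.
Mateo ∩ Hiro ∩ Ravi: 06:45-07:15, 10:45-11:00, 13:00-15:45, 16:30-16:45.
Mateo ∩ Hiro ∩ Ravi ∩ Ben: 06:45-07:15, 13:00-15:45, 16:30-16:45.
Summing the common windows: 30 + 165 + 15 = 210 minutes.

210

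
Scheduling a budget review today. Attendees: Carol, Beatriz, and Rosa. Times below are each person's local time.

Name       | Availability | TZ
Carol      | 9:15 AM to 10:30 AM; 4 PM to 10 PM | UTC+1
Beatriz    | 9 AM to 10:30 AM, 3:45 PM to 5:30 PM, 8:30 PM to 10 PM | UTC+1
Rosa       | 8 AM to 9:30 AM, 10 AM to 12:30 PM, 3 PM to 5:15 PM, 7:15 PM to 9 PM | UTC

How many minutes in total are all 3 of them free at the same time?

255

Carol in UTC: 08:15-09:30, 15:00-21:00 (subtract 1h to convert from UTC+1).
Beatriz in UTC: 08:00-09:30, 14:45-16:30, 19:30-21:00 (subtract 1h to convert from UTC+1).
Rosa in UTC: 08:00-09:30, 10:00-12:30, 15:00-17:15, 19:15-21:00.
Carol ∩ Beatriz: 08:15-09:30, 15:00-16:30, 19:30-21:00.
Carol ∩ Beatriz ∩ Rosa: 08:15-09:30, 15:00-16:30, 19:30-21:00.
Summing the common windows: 75 + 90 + 90 = 255 minutes.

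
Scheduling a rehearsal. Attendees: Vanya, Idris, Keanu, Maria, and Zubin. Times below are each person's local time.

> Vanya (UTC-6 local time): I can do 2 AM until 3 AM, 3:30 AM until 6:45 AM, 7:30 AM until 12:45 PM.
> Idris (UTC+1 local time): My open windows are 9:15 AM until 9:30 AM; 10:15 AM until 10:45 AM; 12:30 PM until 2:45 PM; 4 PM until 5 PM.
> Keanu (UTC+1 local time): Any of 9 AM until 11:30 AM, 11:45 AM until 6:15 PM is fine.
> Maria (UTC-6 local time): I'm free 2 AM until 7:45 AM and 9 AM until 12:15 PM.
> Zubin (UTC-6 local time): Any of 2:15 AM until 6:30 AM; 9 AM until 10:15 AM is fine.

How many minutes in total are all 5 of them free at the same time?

Vanya in UTC: 08:00-09:00, 09:30-12:45, 13:30-18:45 (add 6h to convert from UTC-6).
Idris in UTC: 08:15-08:30, 09:15-09:45, 11:30-13:45, 15:00-16:00 (subtract 1h to convert from UTC+1).
Keanu in UTC: 08:00-10:30, 10:45-17:15 (subtract 1h to convert from UTC+1).
Maria in UTC: 08:00-13:45, 15:00-18:15 (add 6h to convert from UTC-6).
Zubin in UTC: 08:15-12:30, 15:00-16:15 (add 6h to convert from UTC-6).
Vanya ∩ Idris: 08:15-08:30, 09:30-09:45, 11:30-12:45, 13:30-13:45, 15:00-16:00.
Vanya ∩ Idris ∩ Keanu: 08:15-08:30, 09:30-09:45, 11:30-12:45, 13:30-13:45, 15:00-16:00.
Vanya ∩ Idris ∩ Keanu ∩ Maria: 08:15-08:30, 09:30-09:45, 11:30-12:45, 13:30-13:45, 15:00-16:00.
Vanya ∩ Idris ∩ Keanu ∩ Maria ∩ Zubin: 08:15-08:30, 09:30-09:45, 11:30-12:30, 15:00-16:00.
Summing the common windows: 15 + 15 + 60 + 60 = 150 minutes.

150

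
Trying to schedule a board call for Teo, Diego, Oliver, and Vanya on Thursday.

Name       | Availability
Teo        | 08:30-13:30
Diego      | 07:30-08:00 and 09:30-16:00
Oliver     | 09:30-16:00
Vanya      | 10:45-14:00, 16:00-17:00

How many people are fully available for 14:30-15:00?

2

Diego and Oliver can make the full 14:30-15:00 slot — that's 2.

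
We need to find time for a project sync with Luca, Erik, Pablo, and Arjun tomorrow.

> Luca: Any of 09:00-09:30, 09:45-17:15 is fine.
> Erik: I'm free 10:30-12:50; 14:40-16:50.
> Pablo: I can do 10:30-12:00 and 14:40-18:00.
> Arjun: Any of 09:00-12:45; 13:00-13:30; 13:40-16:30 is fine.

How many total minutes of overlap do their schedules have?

Luca ∩ Erik: 10:30-12:50, 14:40-16:50.
Luca ∩ Erik ∩ Pablo: 10:30-12:00, 14:40-16:50.
Luca ∩ Erik ∩ Pablo ∩ Arjun: 10:30-12:00, 14:40-16:30.
Those are the intersection windows.
Summing the common windows: 90 + 110 = 200 minutes.

200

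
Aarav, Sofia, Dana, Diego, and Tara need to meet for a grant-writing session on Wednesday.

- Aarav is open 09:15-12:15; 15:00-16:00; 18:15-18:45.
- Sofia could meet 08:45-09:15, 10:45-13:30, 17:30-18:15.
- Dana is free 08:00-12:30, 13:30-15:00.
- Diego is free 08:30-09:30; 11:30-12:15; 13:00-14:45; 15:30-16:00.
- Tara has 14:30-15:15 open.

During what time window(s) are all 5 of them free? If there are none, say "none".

Aarav ∩ Sofia: 10:45-12:15.
Aarav ∩ Sofia ∩ Dana: 10:45-12:15.
Aarav ∩ Sofia ∩ Dana ∩ Diego: 11:30-12:15.
Aarav ∩ Sofia ∩ Dana ∩ Diego ∩ Tara: ∅.
There is no time when everyone is free.

none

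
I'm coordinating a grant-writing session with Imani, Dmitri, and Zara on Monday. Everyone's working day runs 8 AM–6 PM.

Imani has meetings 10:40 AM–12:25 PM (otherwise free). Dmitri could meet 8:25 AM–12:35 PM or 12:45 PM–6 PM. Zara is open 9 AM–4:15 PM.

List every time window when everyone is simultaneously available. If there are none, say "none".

Imani free: 08:00-10:40, 12:25-18:00 (invert busy blocks within the working day).
Dmitri free: 08:25-12:35, 12:45-18:00.
Zara free: 09:00-16:15.
Imani ∩ Dmitri: 08:25-10:40, 12:25-12:35, 12:45-18:00.
Imani ∩ Dmitri ∩ Zara: 09:00-10:40, 12:25-12:35, 12:45-16:15.
Those are the intersection windows.

09:00-10:40, 12:25-12:35, 12:45-16:15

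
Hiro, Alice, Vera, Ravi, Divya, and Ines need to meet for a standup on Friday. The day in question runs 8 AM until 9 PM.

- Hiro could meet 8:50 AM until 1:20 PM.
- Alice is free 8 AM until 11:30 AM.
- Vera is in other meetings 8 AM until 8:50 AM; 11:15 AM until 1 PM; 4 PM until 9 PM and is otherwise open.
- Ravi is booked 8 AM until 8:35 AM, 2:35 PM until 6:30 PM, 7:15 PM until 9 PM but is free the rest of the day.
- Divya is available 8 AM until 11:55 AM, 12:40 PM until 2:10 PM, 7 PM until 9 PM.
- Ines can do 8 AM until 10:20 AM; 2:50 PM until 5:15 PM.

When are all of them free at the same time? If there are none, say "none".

Hiro free: 08:50-13:20.
Alice free: 08:00-11:30.
Vera free: 08:50-11:15, 13:00-16:00 (invert busy blocks within the working day).
Ravi free: 08:35-14:35, 18:30-19:15 (invert busy blocks within the working day).
Divya free: 08:00-11:55, 12:40-14:10, 19:00-21:00.
Ines free: 08:00-10:20, 14:50-17:15.
Hiro ∩ Alice: 08:50-11:30.
Hiro ∩ Alice ∩ Vera: 08:50-11:15.
Hiro ∩ Alice ∩ Vera ∩ Ravi: 08:50-11:15.
Hiro ∩ Alice ∩ Vera ∩ Ravi ∩ Divya: 08:50-11:15.
Hiro ∩ Alice ∩ Vera ∩ Ravi ∩ Divya ∩ Ines: 08:50-10:20.

08:50-10:20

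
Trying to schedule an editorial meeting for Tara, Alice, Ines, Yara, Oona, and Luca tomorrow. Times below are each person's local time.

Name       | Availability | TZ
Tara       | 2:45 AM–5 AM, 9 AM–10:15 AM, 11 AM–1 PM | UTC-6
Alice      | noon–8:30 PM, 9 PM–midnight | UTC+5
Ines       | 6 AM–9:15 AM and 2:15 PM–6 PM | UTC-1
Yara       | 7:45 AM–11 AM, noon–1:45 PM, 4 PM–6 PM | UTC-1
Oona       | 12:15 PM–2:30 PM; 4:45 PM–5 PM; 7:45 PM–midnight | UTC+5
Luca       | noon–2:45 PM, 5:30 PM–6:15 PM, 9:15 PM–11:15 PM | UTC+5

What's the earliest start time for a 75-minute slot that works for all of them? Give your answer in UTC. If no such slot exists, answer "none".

Tara in UTC: 08:45-11:00, 15:00-16:15, 17:00-19:00 (add 6h to convert from UTC-6).
Alice in UTC: 07:00-15:30, 16:00-19:00 (subtract 5h to convert from UTC+5).
Ines in UTC: 07:00-10:15, 15:15-19:00 (add 1h to convert from UTC-1).
Yara in UTC: 08:45-12:00, 13:00-14:45, 17:00-19:00 (add 1h to convert from UTC-1).
Oona in UTC: 07:15-09:30, 11:45-12:00, 14:45-19:00 (subtract 5h to convert from UTC+5).
Luca in UTC: 07:00-09:45, 12:30-13:15, 16:15-18:15 (subtract 5h to convert from UTC+5).
Tara ∩ Alice: 08:45-11:00, 15:00-15:30, 16:00-16:15, 17:00-19:00.
Tara ∩ Alice ∩ Ines: 08:45-10:15, 15:15-15:30, 16:00-16:15, 17:00-19:00.
Tara ∩ Alice ∩ Ines ∩ Yara: 08:45-10:15, 17:00-19:00.
Tara ∩ Alice ∩ Ines ∩ Yara ∩ Oona: 08:45-09:30, 17:00-19:00.
Tara ∩ Alice ∩ Ines ∩ Yara ∩ Oona ∩ Luca: 08:45-09:30, 17:00-18:15.
So the common availability across everyone is 08:45-09:30, 17:00-18:15.
The first common window of at least 75 minutes is 17:00-18:15, so the earliest start is 17:00.

17:00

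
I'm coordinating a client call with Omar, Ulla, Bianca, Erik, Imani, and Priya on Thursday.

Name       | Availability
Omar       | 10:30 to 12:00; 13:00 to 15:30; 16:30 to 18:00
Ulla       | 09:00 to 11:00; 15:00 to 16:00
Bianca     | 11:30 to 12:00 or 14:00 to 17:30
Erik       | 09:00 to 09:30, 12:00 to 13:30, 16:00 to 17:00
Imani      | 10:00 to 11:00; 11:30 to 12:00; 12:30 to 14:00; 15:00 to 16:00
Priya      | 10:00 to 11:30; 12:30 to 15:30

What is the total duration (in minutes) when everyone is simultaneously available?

Omar ∩ Ulla: 10:30-11:00, 15:00-15:30.
Omar ∩ Ulla ∩ Bianca: 15:00-15:30.
Omar ∩ Ulla ∩ Bianca ∩ Erik: ∅.
Omar ∩ Ulla ∩ Bianca ∩ Erik ∩ Imani: ∅.
Omar ∩ Ulla ∩ Bianca ∩ Erik ∩ Imani ∩ Priya: ∅.
There is no time when everyone is free.
There is no common window, so the total is 0 minutes.

0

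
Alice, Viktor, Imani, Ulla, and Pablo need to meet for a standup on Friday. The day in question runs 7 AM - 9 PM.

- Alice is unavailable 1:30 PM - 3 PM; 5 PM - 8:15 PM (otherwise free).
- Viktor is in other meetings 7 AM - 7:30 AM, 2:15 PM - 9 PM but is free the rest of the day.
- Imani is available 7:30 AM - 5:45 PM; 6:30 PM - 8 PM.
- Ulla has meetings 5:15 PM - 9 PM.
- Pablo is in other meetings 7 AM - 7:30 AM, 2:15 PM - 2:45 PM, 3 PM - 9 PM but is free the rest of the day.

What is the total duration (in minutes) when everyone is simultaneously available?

Alice free: 07:00-13:30, 15:00-17:00, 20:15-21:00 (invert busy blocks within the working day).
Viktor free: 07:30-14:15 (invert busy blocks within the working day).
Imani free: 07:30-17:45, 18:30-20:00.
Ulla free: 07:00-17:15 (invert busy blocks within the working day).
Pablo free: 07:30-14:15, 14:45-15:00 (invert busy blocks within the working day).
Alice ∩ Viktor: 07:30-13:30.
Alice ∩ Viktor ∩ Imani: 07:30-13:30.
Alice ∩ Viktor ∩ Imani ∩ Ulla: 07:30-13:30.
Alice ∩ Viktor ∩ Imani ∩ Ulla ∩ Pablo: 07:30-13:30.
So the common availability across everyone is 07:30-13:30.
That's a single block of 360 minutes.

360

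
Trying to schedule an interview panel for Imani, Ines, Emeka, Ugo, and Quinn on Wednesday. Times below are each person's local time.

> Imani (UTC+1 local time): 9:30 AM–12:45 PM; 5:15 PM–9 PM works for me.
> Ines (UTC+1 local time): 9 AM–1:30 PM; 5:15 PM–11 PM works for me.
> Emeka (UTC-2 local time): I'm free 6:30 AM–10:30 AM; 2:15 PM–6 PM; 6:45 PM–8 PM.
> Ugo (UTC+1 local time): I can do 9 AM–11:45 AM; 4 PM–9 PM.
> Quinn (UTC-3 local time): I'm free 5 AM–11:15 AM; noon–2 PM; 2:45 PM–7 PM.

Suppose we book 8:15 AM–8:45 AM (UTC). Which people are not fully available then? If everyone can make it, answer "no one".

Emeka, Imani

Imani in UTC: 08:30-11:45, 16:15-20:00 (subtract 1h to convert from UTC+1).
Ines in UTC: 08:00-12:30, 16:15-22:00 (subtract 1h to convert from UTC+1).
Emeka in UTC: 08:30-12:30, 16:15-20:00, 20:45-22:00 (add 2h to convert from UTC-2).
Ugo in UTC: 08:00-10:45, 15:00-20:00 (subtract 1h to convert from UTC+1).
Quinn in UTC: 08:00-14:15, 15:00-17:00, 17:45-22:00 (add 3h to convert from UTC-3).
Imani: not fully free for 08:15-08:45. Ines: free for 08:15-08:45. Emeka: not fully free for 08:15-08:45. Ugo: free for 08:15-08:45. Quinn: free for 08:15-08:45.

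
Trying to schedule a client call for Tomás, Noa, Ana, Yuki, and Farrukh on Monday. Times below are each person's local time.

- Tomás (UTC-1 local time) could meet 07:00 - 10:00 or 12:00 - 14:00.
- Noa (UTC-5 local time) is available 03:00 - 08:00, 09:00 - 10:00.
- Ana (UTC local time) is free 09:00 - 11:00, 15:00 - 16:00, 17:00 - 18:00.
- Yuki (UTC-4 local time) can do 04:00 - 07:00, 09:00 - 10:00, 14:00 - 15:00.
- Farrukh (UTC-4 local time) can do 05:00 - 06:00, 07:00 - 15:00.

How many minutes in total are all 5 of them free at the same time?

60

Tomás in UTC: 08:00-11:00, 13:00-15:00 (add 1h to convert from UTC-1).
Noa in UTC: 08:00-13:00, 14:00-15:00 (add 5h to convert from UTC-5).
Ana in UTC: 09:00-11:00, 15:00-16:00, 17:00-18:00.
Yuki in UTC: 08:00-11:00, 13:00-14:00, 18:00-19:00 (add 4h to convert from UTC-4).
Farrukh in UTC: 09:00-10:00, 11:00-19:00 (add 4h to convert from UTC-4).
Tomás ∩ Noa: 08:00-11:00, 14:00-15:00.
Tomás ∩ Noa ∩ Ana: 09:00-11:00.
Tomás ∩ Noa ∩ Ana ∩ Yuki: 09:00-11:00.
Tomás ∩ Noa ∩ Ana ∩ Yuki ∩ Farrukh: 09:00-10:00.
That's a single block of 60 minutes.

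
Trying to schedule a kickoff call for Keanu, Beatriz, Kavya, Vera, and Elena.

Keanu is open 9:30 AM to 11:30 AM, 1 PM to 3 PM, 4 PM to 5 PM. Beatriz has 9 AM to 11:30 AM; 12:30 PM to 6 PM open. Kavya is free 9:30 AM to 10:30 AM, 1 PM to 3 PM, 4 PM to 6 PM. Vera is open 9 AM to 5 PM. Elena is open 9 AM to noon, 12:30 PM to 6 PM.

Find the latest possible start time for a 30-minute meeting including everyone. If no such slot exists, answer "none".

Keanu ∩ Beatriz: 09:30-11:30, 13:00-15:00, 16:00-17:00.
Keanu ∩ Beatriz ∩ Kavya: 09:30-10:30, 13:00-15:00, 16:00-17:00.
Keanu ∩ Beatriz ∩ Kavya ∩ Vera: 09:30-10:30, 13:00-15:00, 16:00-17:00.
Keanu ∩ Beatriz ∩ Kavya ∩ Vera ∩ Elena: 09:30-10:30, 13:00-15:00, 16:00-17:00.
So the common availability across everyone is 09:30-10:30, 13:00-15:00, 16:00-17:00.
The last common window of at least 30 minutes is 16:00-17:00; a 30-minute meeting can start as late as 16:30 and still end by 17:00.

16:30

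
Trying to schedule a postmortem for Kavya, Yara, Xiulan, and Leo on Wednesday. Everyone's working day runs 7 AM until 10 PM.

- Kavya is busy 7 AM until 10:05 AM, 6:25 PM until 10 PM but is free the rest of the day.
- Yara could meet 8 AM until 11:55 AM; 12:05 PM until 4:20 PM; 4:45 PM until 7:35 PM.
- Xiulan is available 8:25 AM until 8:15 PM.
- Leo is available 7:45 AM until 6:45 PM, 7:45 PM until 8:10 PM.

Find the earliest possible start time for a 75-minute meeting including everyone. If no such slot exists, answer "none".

Kavya free: 10:05-18:25 (invert busy blocks within the working day).
Yara free: 08:00-11:55, 12:05-16:20, 16:45-19:35.
Xiulan free: 08:25-20:15.
Leo free: 07:45-18:45, 19:45-20:10.
Kavya ∩ Yara: 10:05-11:55, 12:05-16:20, 16:45-18:25.
Kavya ∩ Yara ∩ Xiulan: 10:05-11:55, 12:05-16:20, 16:45-18:25.
Kavya ∩ Yara ∩ Xiulan ∩ Leo: 10:05-11:55, 12:05-16:20, 16:45-18:25.
The first common window of at least 75 minutes is 10:05-11:55, so the earliest start is 10:05.

10:05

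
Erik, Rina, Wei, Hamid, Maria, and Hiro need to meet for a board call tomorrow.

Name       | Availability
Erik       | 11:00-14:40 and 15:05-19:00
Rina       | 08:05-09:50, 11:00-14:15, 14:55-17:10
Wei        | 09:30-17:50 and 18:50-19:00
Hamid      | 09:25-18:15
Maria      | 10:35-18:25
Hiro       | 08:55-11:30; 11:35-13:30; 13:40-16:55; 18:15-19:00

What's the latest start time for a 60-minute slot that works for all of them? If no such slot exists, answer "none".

Erik ∩ Rina: 11:00-14:15, 15:05-17:10.
Erik ∩ Rina ∩ Wei: 11:00-14:15, 15:05-17:10.
Erik ∩ Rina ∩ Wei ∩ Hamid: 11:00-14:15, 15:05-17:10.
Erik ∩ Rina ∩ Wei ∩ Hamid ∩ Maria: 11:00-14:15, 15:05-17:10.
Erik ∩ Rina ∩ Wei ∩ Hamid ∩ Maria ∩ Hiro: 11:00-11:30, 11:35-13:30, 13:40-14:15, 15:05-16:55.
The last common window of at least 60 minutes is 15:05-16:55; a 60-minute meeting can start as late as 15:55 and still end by 16:55.

15:55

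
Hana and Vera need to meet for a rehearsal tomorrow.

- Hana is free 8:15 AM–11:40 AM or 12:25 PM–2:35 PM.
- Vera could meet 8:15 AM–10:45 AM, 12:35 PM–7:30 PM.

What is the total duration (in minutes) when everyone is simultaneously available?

Hana ∩ Vera: 08:15-10:45, 12:35-14:35.
Summing the common windows: 150 + 120 = 270 minutes.

270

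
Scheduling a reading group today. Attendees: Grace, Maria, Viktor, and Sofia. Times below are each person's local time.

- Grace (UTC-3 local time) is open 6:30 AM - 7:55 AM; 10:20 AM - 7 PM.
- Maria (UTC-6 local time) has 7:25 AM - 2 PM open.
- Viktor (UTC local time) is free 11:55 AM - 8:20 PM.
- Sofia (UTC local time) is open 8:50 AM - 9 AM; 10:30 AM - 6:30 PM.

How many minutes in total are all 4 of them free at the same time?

Grace in UTC: 09:30-10:55, 13:20-22:00 (add 3h to convert from UTC-3).
Maria in UTC: 13:25-20:00 (add 6h to convert from UTC-6).
Viktor in UTC: 11:55-20:20.
Sofia in UTC: 08:50-09:00, 10:30-18:30.
Grace ∩ Maria: 13:25-20:00.
Grace ∩ Maria ∩ Viktor: 13:25-20:00.
Grace ∩ Maria ∩ Viktor ∩ Sofia: 13:25-18:30.
So the common availability across everyone is 13:25-18:30.
That's a single block of 305 minutes.

305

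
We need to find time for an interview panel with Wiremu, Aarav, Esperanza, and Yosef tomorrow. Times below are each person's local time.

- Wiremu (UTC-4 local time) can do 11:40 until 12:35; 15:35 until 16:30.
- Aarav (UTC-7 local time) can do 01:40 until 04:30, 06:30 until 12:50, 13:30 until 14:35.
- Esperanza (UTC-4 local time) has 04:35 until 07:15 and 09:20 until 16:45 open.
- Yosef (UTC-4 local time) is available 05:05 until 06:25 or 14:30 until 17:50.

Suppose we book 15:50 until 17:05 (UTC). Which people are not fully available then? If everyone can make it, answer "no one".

Wiremu in UTC: 15:40-16:35, 19:35-20:30 (add 4h to convert from UTC-4).
Aarav in UTC: 08:40-11:30, 13:30-19:50, 20:30-21:35 (add 7h to convert from UTC-7).
Esperanza in UTC: 08:35-11:15, 13:20-20:45 (add 4h to convert from UTC-4).
Yosef in UTC: 09:05-10:25, 18:30-21:50 (add 4h to convert from UTC-4).
Wiremu: not fully free for 15:50-17:05. Aarav: free for 15:50-17:05. Esperanza: free for 15:50-17:05. Yosef: not fully free for 15:50-17:05.

Wiremu, Yosef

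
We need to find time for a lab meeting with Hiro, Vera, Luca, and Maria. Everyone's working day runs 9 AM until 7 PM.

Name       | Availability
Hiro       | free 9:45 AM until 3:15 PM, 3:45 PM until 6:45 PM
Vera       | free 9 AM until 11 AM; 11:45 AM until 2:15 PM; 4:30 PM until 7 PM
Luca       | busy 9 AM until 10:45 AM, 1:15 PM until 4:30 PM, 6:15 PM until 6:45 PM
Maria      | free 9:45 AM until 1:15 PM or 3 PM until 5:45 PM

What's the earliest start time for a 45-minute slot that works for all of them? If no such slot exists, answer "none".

Hiro free: 09:45-15:15, 15:45-18:45.
Vera free: 09:00-11:00, 11:45-14:15, 16:30-19:00.
Luca free: 10:45-13:15, 16:30-18:15, 18:45-19:00 (invert busy blocks within the working day).
Maria free: 09:45-13:15, 15:00-17:45.
Hiro ∩ Vera: 09:45-11:00, 11:45-14:15, 16:30-18:45.
Hiro ∩ Vera ∩ Luca: 10:45-11:00, 11:45-13:15, 16:30-18:15.
Hiro ∩ Vera ∩ Luca ∩ Maria: 10:45-11:00, 11:45-13:15, 16:30-17:45.
So the common availability across everyone is 10:45-11:00, 11:45-13:15, 16:30-17:45.
The first common window of at least 45 minutes is 11:45-13:15, so the earliest start is 11:45.

11:45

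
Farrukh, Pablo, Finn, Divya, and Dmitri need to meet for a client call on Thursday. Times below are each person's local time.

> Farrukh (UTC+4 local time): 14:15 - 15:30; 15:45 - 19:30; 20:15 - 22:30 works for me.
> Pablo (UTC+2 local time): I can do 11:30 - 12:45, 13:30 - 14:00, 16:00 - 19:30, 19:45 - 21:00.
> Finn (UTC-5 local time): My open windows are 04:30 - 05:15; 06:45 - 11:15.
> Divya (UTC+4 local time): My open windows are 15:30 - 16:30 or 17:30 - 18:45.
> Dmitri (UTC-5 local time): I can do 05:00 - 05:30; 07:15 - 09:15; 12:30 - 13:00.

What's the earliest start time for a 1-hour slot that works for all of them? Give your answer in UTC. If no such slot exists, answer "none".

Farrukh in UTC: 10:15-11:30, 11:45-15:30, 16:15-18:30 (subtract 4h to convert from UTC+4).
Pablo in UTC: 09:30-10:45, 11:30-12:00, 14:00-17:30, 17:45-19:00 (subtract 2h to convert from UTC+2).
Finn in UTC: 09:30-10:15, 11:45-16:15 (add 5h to convert from UTC-5).
Divya in UTC: 11:30-12:30, 13:30-14:45 (subtract 4h to convert from UTC+4).
Dmitri in UTC: 10:00-10:30, 12:15-14:15, 17:30-18:00 (add 5h to convert from UTC-5).
Farrukh ∩ Pablo: 10:15-10:45, 11:45-12:00, 14:00-15:30, 16:15-17:30, 17:45-18:30.
Farrukh ∩ Pablo ∩ Finn: 11:45-12:00, 14:00-15:30.
Farrukh ∩ Pablo ∩ Finn ∩ Divya: 11:45-12:00, 14:00-14:45.
Farrukh ∩ Pablo ∩ Finn ∩ Divya ∩ Dmitri: 14:00-14:15.
No common window is at least 60 minutes long.

none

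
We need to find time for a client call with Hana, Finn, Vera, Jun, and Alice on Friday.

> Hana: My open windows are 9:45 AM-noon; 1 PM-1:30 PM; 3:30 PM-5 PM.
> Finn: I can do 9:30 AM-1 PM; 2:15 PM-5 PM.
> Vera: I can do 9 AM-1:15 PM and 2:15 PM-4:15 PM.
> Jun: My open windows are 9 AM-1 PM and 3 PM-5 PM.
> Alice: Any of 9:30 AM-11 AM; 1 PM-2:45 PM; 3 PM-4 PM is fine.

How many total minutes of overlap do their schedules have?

105

Hana ∩ Finn: 09:45-12:00, 15:30-17:00.
Hana ∩ Finn ∩ Vera: 09:45-12:00, 15:30-16:15.
Hana ∩ Finn ∩ Vera ∩ Jun: 09:45-12:00, 15:30-16:15.
Hana ∩ Finn ∩ Vera ∩ Jun ∩ Alice: 09:45-11:00, 15:30-16:00.
Summing the common windows: 75 + 30 = 105 minutes.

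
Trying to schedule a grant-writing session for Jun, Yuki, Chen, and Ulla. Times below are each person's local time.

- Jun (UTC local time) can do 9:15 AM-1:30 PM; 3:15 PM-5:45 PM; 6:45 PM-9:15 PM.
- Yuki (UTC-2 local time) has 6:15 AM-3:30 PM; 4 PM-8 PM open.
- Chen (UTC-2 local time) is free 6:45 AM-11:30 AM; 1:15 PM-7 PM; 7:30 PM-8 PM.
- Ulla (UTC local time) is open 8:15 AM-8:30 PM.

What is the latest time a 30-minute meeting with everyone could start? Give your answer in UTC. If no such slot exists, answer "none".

Jun in UTC: 09:15-13:30, 15:15-17:45, 18:45-21:15.
Yuki in UTC: 08:15-17:30, 18:00-22:00 (add 2h to convert from UTC-2).
Chen in UTC: 08:45-13:30, 15:15-21:00, 21:30-22:00 (add 2h to convert from UTC-2).
Ulla in UTC: 08:15-20:30.
Jun ∩ Yuki: 09:15-13:30, 15:15-17:30, 18:45-21:15.
Jun ∩ Yuki ∩ Chen: 09:15-13:30, 15:15-17:30, 18:45-21:00.
Jun ∩ Yuki ∩ Chen ∩ Ulla: 09:15-13:30, 15:15-17:30, 18:45-20:30.
The last common window of at least 30 minutes is 18:45-20:30; a 30-minute meeting can start as late as 20:00 and still end by 20:30.

20:00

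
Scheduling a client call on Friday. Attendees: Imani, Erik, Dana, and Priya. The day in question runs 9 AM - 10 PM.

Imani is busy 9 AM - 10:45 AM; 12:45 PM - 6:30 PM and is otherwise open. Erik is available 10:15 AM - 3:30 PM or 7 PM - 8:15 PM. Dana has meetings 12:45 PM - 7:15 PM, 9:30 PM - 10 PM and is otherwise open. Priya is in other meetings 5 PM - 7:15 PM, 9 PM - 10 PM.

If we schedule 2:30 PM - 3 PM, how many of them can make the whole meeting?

Imani free: 10:45-12:45, 18:30-22:00 (invert busy blocks within the working day).
Erik free: 10:15-15:30, 19:00-20:15.
Dana free: 09:00-12:45, 19:15-21:30 (invert busy blocks within the working day).
Priya free: 09:00-17:00, 19:15-21:00 (invert busy blocks within the working day).
Erik and Priya can make the full 14:30-15:00 slot — that's 2.

2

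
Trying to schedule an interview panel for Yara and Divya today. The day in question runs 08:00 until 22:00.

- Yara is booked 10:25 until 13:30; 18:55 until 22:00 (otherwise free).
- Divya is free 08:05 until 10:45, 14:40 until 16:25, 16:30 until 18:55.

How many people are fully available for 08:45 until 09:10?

2

Yara free: 08:00-10:25, 13:30-18:55 (invert busy blocks within the working day).
Divya free: 08:05-10:45, 14:40-16:25, 16:30-18:55.
Yara and Divya can make the full 08:45-09:10 slot — that's 2.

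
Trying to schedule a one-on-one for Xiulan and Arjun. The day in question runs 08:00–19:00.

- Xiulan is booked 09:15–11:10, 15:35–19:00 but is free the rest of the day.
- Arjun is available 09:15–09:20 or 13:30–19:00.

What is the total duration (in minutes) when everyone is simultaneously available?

125

Xiulan free: 08:00-09:15, 11:10-15:35 (invert busy blocks within the working day).
Arjun free: 09:15-09:20, 13:30-19:00.
Xiulan ∩ Arjun: 13:30-15:35.
That's a single block of 125 minutes.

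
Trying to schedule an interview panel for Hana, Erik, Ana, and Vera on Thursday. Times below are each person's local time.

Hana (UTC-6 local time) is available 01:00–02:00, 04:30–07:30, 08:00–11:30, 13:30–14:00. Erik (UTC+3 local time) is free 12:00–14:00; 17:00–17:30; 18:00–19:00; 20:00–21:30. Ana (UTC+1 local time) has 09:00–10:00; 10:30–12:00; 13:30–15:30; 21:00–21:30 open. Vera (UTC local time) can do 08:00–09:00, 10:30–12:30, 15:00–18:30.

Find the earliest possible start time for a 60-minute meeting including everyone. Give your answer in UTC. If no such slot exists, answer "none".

Hana in UTC: 07:00-08:00, 10:30-13:30, 14:00-17:30, 19:30-20:00 (add 6h to convert from UTC-6).
Erik in UTC: 09:00-11:00, 14:00-14:30, 15:00-16:00, 17:00-18:30 (subtract 3h to convert from UTC+3).
Ana in UTC: 08:00-09:00, 09:30-11:00, 12:30-14:30, 20:00-20:30 (subtract 1h to convert from UTC+1).
Vera in UTC: 08:00-09:00, 10:30-12:30, 15:00-18:30.
Hana ∩ Erik: 10:30-11:00, 14:00-14:30, 15:00-16:00, 17:00-17:30.
Hana ∩ Erik ∩ Ana: 10:30-11:00, 14:00-14:30.
Hana ∩ Erik ∩ Ana ∩ Vera: 10:30-11:00.
Those are the intersection windows.
No common window is at least 60 minutes long.

none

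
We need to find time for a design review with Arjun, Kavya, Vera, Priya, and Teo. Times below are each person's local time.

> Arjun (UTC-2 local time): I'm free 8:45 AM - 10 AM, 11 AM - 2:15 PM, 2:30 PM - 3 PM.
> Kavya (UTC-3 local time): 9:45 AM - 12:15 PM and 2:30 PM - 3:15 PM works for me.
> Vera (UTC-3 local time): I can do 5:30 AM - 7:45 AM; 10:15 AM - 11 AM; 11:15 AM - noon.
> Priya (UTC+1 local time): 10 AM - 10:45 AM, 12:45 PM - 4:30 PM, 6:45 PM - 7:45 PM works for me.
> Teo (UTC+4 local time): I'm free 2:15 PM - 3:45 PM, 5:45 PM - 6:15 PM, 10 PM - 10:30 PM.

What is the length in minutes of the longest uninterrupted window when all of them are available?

15

Arjun in UTC: 10:45-12:00, 13:00-16:15, 16:30-17:00 (add 2h to convert from UTC-2).
Kavya in UTC: 12:45-15:15, 17:30-18:15 (add 3h to convert from UTC-3).
Vera in UTC: 08:30-10:45, 13:15-14:00, 14:15-15:00 (add 3h to convert from UTC-3).
Priya in UTC: 09:00-09:45, 11:45-15:30, 17:45-18:45 (subtract 1h to convert from UTC+1).
Teo in UTC: 10:15-11:45, 13:45-14:15, 18:00-18:30 (subtract 4h to convert from UTC+4).
Arjun ∩ Kavya: 13:00-15:15.
Arjun ∩ Kavya ∩ Vera: 13:15-14:00, 14:15-15:00.
Arjun ∩ Kavya ∩ Vera ∩ Priya: 13:15-14:00, 14:15-15:00.
Arjun ∩ Kavya ∩ Vera ∩ Priya ∩ Teo: 13:45-14:00.
So the common availability across everyone is 13:45-14:00.
The longest is 13:45-14:00 at 15 minutes.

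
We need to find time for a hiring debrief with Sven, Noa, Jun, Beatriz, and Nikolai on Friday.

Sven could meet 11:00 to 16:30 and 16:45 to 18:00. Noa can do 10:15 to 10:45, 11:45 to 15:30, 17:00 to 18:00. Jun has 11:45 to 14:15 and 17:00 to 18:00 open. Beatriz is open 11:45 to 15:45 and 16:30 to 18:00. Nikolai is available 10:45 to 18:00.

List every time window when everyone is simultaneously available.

11:45-14:15, 17:00-18:00

Sven ∩ Noa: 11:45-15:30, 17:00-18:00.
Sven ∩ Noa ∩ Jun: 11:45-14:15, 17:00-18:00.
Sven ∩ Noa ∩ Jun ∩ Beatriz: 11:45-14:15, 17:00-18:00.
Sven ∩ Noa ∩ Jun ∩ Beatriz ∩ Nikolai: 11:45-14:15, 17:00-18:00.
Those are the intersection windows.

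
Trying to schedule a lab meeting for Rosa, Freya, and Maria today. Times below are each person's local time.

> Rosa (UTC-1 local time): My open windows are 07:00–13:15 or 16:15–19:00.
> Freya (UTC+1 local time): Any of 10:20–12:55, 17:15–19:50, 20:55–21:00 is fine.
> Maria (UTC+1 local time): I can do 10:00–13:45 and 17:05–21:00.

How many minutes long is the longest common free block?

Rosa in UTC: 08:00-14:15, 17:15-20:00 (add 1h to convert from UTC-1).
Freya in UTC: 09:20-11:55, 16:15-18:50, 19:55-20:00 (subtract 1h to convert from UTC+1).
Maria in UTC: 09:00-12:45, 16:05-20:00 (subtract 1h to convert from UTC+1).
Rosa ∩ Freya: 09:20-11:55, 17:15-18:50, 19:55-20:00.
Rosa ∩ Freya ∩ Maria: 09:20-11:55, 17:15-18:50, 19:55-20:00.
The longest is 09:20-11:55 at 155 minutes.

155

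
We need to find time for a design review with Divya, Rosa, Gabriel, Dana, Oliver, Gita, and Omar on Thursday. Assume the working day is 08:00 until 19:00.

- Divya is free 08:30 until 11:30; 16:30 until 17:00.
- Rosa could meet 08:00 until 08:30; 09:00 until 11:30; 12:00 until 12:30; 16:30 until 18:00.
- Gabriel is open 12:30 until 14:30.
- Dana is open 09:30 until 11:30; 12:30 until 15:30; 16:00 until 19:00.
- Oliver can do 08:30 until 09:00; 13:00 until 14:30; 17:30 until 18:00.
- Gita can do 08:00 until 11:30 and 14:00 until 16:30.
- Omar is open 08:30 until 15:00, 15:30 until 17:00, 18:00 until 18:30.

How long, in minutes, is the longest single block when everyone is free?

Divya ∩ Rosa: 09:00-11:30, 16:30-17:00.
Divya ∩ Rosa ∩ Gabriel: ∅.
Divya ∩ Rosa ∩ Gabriel ∩ Dana: ∅.
Divya ∩ Rosa ∩ Gabriel ∩ Dana ∩ Oliver: ∅.
Divya ∩ Rosa ∩ Gabriel ∩ Dana ∩ Oliver ∩ Gita: ∅.
Divya ∩ Rosa ∩ Gabriel ∩ Dana ∩ Oliver ∩ Gita ∩ Omar: ∅.
There is no time when everyone is free.
No common window exists, so the longest block is 0 minutes.

0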